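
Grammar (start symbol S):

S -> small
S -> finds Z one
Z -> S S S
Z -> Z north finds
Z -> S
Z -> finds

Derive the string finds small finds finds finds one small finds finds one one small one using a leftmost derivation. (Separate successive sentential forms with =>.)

S => finds Z one => finds S S S one => finds small S S one => finds small finds Z one S one => finds small finds S S S one S one => finds small finds finds Z one S S one S one => finds small finds finds finds one S S one S one => finds small finds finds finds one small S one S one => finds small finds finds finds one small finds Z one one S one => finds small finds finds finds one small finds finds one one S one => finds small finds finds finds one small finds finds one one small one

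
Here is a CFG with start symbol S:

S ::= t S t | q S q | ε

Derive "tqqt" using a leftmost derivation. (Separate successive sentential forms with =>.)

S => tSt => tqSqt => tqqt

S => tSt   [S ::= t S t]
tSt => tqSqt   [S ::= q S q]
tqSqt => tqqt   [S ::= ε]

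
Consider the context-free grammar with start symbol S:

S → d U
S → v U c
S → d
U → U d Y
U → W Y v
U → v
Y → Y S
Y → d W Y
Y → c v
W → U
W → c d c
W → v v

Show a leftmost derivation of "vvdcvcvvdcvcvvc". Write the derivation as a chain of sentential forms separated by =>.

S => vUc   [S → v U c]
vUc => vWYvc   [U → W Y v]
vWYvc => vUYvc   [W → U]
vUYvc => vUdYYvc   [U → U d Y]
vUdYYvc => vWYvdYYvc   [U → W Y v]
vWYvdYYvc => vUYvdYYvc   [W → U]
vUYvdYYvc => vUdYYvdYYvc   [U → U d Y]
vUdYYvdYYvc => vvdYYvdYYvc   [U → v]
vvdYYvdYYvc => vvdcvYvdYYvc   [Y → c v]
vvdcvYvdYYvc => vvdcvcvvdYYvc   [Y → c v]
vvdcvcvvdYYvc => vvdcvcvvdcvYvc   [Y → c v]
vvdcvcvvdcvYvc => vvdcvcvvdcvcvvc   [Y → c v]

S=>vUc=>vWYvc=>vUYvc=>vUdYYvc=>vWYvdYYvc=>vUYvdYYvc=>vUdYYvdYYvc=>vvdYYvdYYvc=>vvdcvYvdYYvc=>vvdcvcvvdYYvc=>vvdcvcvvdcvYvc=>vvdcvcvvdcvcvvc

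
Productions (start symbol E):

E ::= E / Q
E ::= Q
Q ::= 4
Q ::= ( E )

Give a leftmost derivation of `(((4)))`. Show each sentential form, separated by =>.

E => Q   [E ::= Q]
Q => (E)   [Q ::= ( E )]
(E) => (Q)   [E ::= Q]
(Q) => ((E))   [Q ::= ( E )]
((E)) => ((Q))   [E ::= Q]
((Q)) => (((E)))   [Q ::= ( E )]
(((E))) => (((Q)))   [E ::= Q]
(((Q))) => (((4)))   [Q ::= 4]

E => Q => (E) => (Q) => ((E)) => ((Q)) => (((E))) => (((Q))) => (((4)))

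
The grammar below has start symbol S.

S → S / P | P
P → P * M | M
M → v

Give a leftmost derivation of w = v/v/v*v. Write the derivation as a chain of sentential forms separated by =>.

S => S/P => S/P/P => P/P/P => M/P/P => v/P/P => v/M/P => v/v/P => v/v/P*M => v/v/M*M => v/v/v*M => v/v/v*v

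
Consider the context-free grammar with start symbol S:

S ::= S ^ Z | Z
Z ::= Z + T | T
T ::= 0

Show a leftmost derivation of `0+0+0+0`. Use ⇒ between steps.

S⇒Z⇒Z+T⇒Z+T+T⇒Z+T+T+T⇒T+T+T+T⇒0+T+T+T⇒0+0+T+T⇒0+0+0+T⇒0+0+0+0

S ⇒ Z   [S ::= Z]
Z ⇒ Z+T   [Z ::= Z + T]
Z+T ⇒ Z+T+T   [Z ::= Z + T]
Z+T+T ⇒ Z+T+T+T   [Z ::= Z + T]
Z+T+T+T ⇒ T+T+T+T   [Z ::= T]
T+T+T+T ⇒ 0+T+T+T   [T ::= 0]
0+T+T+T ⇒ 0+0+T+T   [T ::= 0]
0+0+T+T ⇒ 0+0+0+T   [T ::= 0]
0+0+0+T ⇒ 0+0+0+0   [T ::= 0]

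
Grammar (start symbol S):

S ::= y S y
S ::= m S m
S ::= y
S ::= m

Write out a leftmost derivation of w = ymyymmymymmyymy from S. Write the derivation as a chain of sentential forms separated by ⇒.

S ⇒ ySy ⇒ ymSmy ⇒ ymySymy ⇒ ymyySyymy ⇒ ymyymSmyymy ⇒ ymyymmSmmyymy ⇒ ymyymmySymmyymy ⇒ ymyymmymymmyymy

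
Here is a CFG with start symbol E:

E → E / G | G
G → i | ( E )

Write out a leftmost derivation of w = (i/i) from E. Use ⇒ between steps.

E⇒G⇒(E)⇒(E/G)⇒(G/G)⇒(i/G)⇒(i/i)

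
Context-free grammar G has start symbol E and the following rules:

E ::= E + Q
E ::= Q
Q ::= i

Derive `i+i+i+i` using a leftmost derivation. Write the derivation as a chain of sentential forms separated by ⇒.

E⇒E+Q⇒E+Q+Q⇒E+Q+Q+Q⇒Q+Q+Q+Q⇒i+Q+Q+Q⇒i+i+Q+Q⇒i+i+i+Q⇒i+i+i+i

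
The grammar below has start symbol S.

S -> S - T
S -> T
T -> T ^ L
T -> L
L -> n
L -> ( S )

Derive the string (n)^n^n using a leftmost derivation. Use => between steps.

S => T   [S -> T]
T => T^L   [T -> T ^ L]
T^L => T^L^L   [T -> T ^ L]
T^L^L => L^L^L   [T -> L]
L^L^L => (S)^L^L   [L -> ( S )]
(S)^L^L => (T)^L^L   [S -> T]
(T)^L^L => (L)^L^L   [T -> L]
(L)^L^L => (n)^L^L   [L -> n]
(n)^L^L => (n)^n^L   [L -> n]
(n)^n^L => (n)^n^n   [L -> n]

S=>T=>T^L=>T^L^L=>L^L^L=>(S)^L^L=>(T)^L^L=>(L)^L^L=>(n)^L^L=>(n)^n^L=>(n)^n^n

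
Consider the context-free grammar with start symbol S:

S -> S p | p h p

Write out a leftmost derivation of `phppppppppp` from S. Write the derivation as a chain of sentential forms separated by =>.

S=>Sp=>Spp=>Sppp=>Spppp=>Sppppp=>Spppppp=>Sppppppp=>Spppppppp=>phppppppppp

S => Sp   [S -> S p]
Sp => Spp   [S -> S p]
Spp => Sppp   [S -> S p]
Sppp => Spppp   [S -> S p]
Spppp => Sppppp   [S -> S p]
Sppppp => Spppppp   [S -> S p]
Spppppp => Sppppppp   [S -> S p]
Sppppppp => Spppppppp   [S -> S p]
Spppppppp => phppppppppp   [S -> p h p]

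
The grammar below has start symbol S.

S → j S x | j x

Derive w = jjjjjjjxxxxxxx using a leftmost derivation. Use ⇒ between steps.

S ⇒ jSx   [S → j S x]
jSx ⇒ jjSxx   [S → j S x]
jjSxx ⇒ jjjSxxx   [S → j S x]
jjjSxxx ⇒ jjjjSxxxx   [S → j S x]
jjjjSxxxx ⇒ jjjjjSxxxxx   [S → j S x]
jjjjjSxxxxx ⇒ jjjjjjSxxxxxx   [S → j S x]
jjjjjjSxxxxxx ⇒ jjjjjjjxxxxxxx   [S → j x]

S⇒jSx⇒jjSxx⇒jjjSxxx⇒jjjjSxxxx⇒jjjjjSxxxxx⇒jjjjjjSxxxxxx⇒jjjjjjjxxxxxxx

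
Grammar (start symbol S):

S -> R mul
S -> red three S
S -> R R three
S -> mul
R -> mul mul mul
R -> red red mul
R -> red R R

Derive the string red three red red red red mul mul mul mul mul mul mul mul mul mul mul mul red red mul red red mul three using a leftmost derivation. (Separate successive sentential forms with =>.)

S => red three S => red three R R three => red three red R R R three => red three red red R R R R three => red three red red red R R R R R three => red three red red red red R R R R R R three => red three red red red red mul mul mul R R R R R three => red three red red red red mul mul mul mul mul mul R R R R three => red three red red red red mul mul mul mul mul mul mul mul mul R R R three => red three red red red red mul mul mul mul mul mul mul mul mul mul mul mul R R three => red three red red red red mul mul mul mul mul mul mul mul mul mul mul mul red red mul R three => red three red red red red mul mul mul mul mul mul mul mul mul mul mul mul red red mul red red mul three

S => red three S   [S -> red three S]
red three S => red three R R three   [S -> R R three]
red three R R three => red three red R R R three   [R -> red R R]
red three red R R R three => red three red red R R R R three   [R -> red R R]
red three red red R R R R three => red three red red red R R R R R three   [R -> red R R]
red three red red red R R R R R three => red three red red red red R R R R R R three   [R -> red R R]
red three red red red red R R R R R R three => red three red red red red mul mul mul R R R R R three   [R -> mul mul mul]
red three red red red red mul mul mul R R R R R three => red three red red red red mul mul mul mul mul mul R R R R three   [R -> mul mul mul]
red three red red red red mul mul mul mul mul mul R R R R three => red three red red red red mul mul mul mul mul mul mul mul mul R R R three   [R -> mul mul mul]
red three red red red red mul mul mul mul mul mul mul mul mul R R R three => red three red red red red mul mul mul mul mul mul mul mul mul mul mul mul R R three   [R -> mul mul mul]
red three red red red red mul mul mul mul mul mul mul mul mul mul mul mul R R three => red three red red red red mul mul mul mul mul mul mul mul mul mul mul mul red red mul R three   [R -> red red mul]
red three red red red red mul mul mul mul mul mul mul mul mul mul mul mul red red mul R three => red three red red red red mul mul mul mul mul mul mul mul mul mul mul mul red red mul red red mul three   [R -> red red mul]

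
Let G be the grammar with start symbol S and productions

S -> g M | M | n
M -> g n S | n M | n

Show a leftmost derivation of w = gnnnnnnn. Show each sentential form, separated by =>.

S => M => gnS => gnM => gnnM => gnnnM => gnnnnM => gnnnnnM => gnnnnnnM => gnnnnnnn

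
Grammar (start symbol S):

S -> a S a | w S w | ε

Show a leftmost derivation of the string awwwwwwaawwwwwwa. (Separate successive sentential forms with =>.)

S=>aSa=>awSwa=>awwSwwa=>awwwSwwwa=>awwwwSwwwwa=>awwwwwSwwwwwa=>awwwwwwSwwwwwwa=>awwwwwwaSawwwwwwa=>awwwwwwaawwwwwwa

S => aSa   [S -> a S a]
aSa => awSwa   [S -> w S w]
awSwa => awwSwwa   [S -> w S w]
awwSwwa => awwwSwwwa   [S -> w S w]
awwwSwwwa => awwwwSwwwwa   [S -> w S w]
awwwwSwwwwa => awwwwwSwwwwwa   [S -> w S w]
awwwwwSwwwwwa => awwwwwwSwwwwwwa   [S -> w S w]
awwwwwwSwwwwwwa => awwwwwwaSawwwwwwa   [S -> a S a]
awwwwwwaSawwwwwwa => awwwwwwaawwwwwwa   [S -> ε]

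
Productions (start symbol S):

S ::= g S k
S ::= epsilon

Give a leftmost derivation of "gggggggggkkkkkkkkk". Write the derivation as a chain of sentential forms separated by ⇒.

S⇒gSk⇒ggSkk⇒gggSkkk⇒ggggSkkkk⇒gggggSkkkkk⇒ggggggSkkkkkk⇒gggggggSkkkkkkk⇒ggggggggSkkkkkkkk⇒gggggggggSkkkkkkkkk⇒gggggggggkkkkkkkkk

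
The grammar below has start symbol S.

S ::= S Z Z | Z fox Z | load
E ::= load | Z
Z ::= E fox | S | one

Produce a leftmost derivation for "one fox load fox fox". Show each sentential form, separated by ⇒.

S ⇒ Z fox Z ⇒ one fox Z ⇒ one fox E fox ⇒ one fox Z fox ⇒ one fox E fox fox ⇒ one fox load fox fox

S ⇒ Z fox Z   [S ::= Z fox Z]
Z fox Z ⇒ one fox Z   [Z ::= one]
one fox Z ⇒ one fox E fox   [Z ::= E fox]
one fox E fox ⇒ one fox Z fox   [E ::= Z]
one fox Z fox ⇒ one fox E fox fox   [Z ::= E fox]
one fox E fox fox ⇒ one fox load fox fox   [E ::= load]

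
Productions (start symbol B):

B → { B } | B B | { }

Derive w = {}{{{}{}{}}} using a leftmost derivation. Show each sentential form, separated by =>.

B=>BB=>{}B=>{}{B}=>{}{{B}}=>{}{{BB}}=>{}{{BBB}}=>{}{{{}BB}}=>{}{{{}{}B}}=>{}{{{}{}{}}}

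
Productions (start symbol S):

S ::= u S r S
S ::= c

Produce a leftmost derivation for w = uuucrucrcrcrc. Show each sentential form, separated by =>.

S => uSrS => uuSrSrS => uuuSrSrSrS => uuucrSrSrS => uuucruSrSrSrS => uuucrucrSrSrS => uuucrucrcrSrS => uuucrucrcrcrS => uuucrucrcrcrc

S => uSrS   [S ::= u S r S]
uSrS => uuSrSrS   [S ::= u S r S]
uuSrSrS => uuuSrSrSrS   [S ::= u S r S]
uuuSrSrSrS => uuucrSrSrS   [S ::= c]
uuucrSrSrS => uuucruSrSrSrS   [S ::= u S r S]
uuucruSrSrSrS => uuucrucrSrSrS   [S ::= c]
uuucrucrSrSrS => uuucrucrcrSrS   [S ::= c]
uuucrucrcrSrS => uuucrucrcrcrS   [S ::= c]
uuucrucrcrcrS => uuucrucrcrcrc   [S ::= c]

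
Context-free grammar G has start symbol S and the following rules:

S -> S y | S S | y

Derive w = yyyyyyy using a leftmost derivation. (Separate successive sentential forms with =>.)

S => SS => SSS => SSSS => ySSS => ySySS => ySyySS => ySyyySS => yyyyySS => yyyyyyS => yyyyyyy

S => SS   [S -> S S]
SS => SSS   [S -> S S]
SSS => SSSS   [S -> S S]
SSSS => ySSS   [S -> y]
ySSS => ySySS   [S -> S y]
ySySS => ySyySS   [S -> S y]
ySyySS => ySyyySS   [S -> S y]
ySyyySS => yyyyySS   [S -> y]
yyyyySS => yyyyyyS   [S -> y]
yyyyyyS => yyyyyyy   [S -> y]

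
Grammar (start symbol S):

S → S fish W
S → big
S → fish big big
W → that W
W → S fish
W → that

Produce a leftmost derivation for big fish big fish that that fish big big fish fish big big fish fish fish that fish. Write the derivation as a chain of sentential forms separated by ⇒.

S ⇒ S fish W ⇒ big fish W ⇒ big fish S fish ⇒ big fish S fish W fish ⇒ big fish S fish W fish W fish ⇒ big fish big fish W fish W fish ⇒ big fish big fish that W fish W fish ⇒ big fish big fish that that W fish W fish ⇒ big fish big fish that that S fish fish W fish ⇒ big fish big fish that that S fish W fish fish W fish ⇒ big fish big fish that that fish big big fish W fish fish W fish ⇒ big fish big fish that that fish big big fish S fish fish fish W fish ⇒ big fish big fish that that fish big big fish fish big big fish fish fish W fish ⇒ big fish big fish that that fish big big fish fish big big fish fish fish that fish

S ⇒ S fish W   [S → S fish W]
S fish W ⇒ big fish W   [S → big]
big fish W ⇒ big fish S fish   [W → S fish]
big fish S fish ⇒ big fish S fish W fish   [S → S fish W]
big fish S fish W fish ⇒ big fish S fish W fish W fish   [S → S fish W]
big fish S fish W fish W fish ⇒ big fish big fish W fish W fish   [S → big]
big fish big fish W fish W fish ⇒ big fish big fish that W fish W fish   [W → that W]
big fish big fish that W fish W fish ⇒ big fish big fish that that W fish W fish   [W → that W]
big fish big fish that that W fish W fish ⇒ big fish big fish that that S fish fish W fish   [W → S fish]
big fish big fish that that S fish fish W fish ⇒ big fish big fish that that S fish W fish fish W fish   [S → S fish W]
big fish big fish that that S fish W fish fish W fish ⇒ big fish big fish that that fish big big fish W fish fish W fish   [S → fish big big]
big fish big fish that that fish big big fish W fish fish W fish ⇒ big fish big fish that that fish big big fish S fish fish fish W fish   [W → S fish]
big fish big fish that that fish big big fish S fish fish fish W fish ⇒ big fish big fish that that fish big big fish fish big big fish fish fish W fish   [S → fish big big]
big fish big fish that that fish big big fish fish big big fish fish fish W fish ⇒ big fish big fish that that fish big big fish fish big big fish fish fish that fish   [W → that]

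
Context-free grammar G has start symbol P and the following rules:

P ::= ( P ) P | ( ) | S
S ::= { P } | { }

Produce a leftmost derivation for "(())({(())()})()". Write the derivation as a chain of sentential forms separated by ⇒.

P⇒(P)P⇒(())P⇒(())(P)P⇒(())(S)P⇒(())({P})P⇒(())({(P)P})P⇒(())({(())P})P⇒(())({(())()})P⇒(())({(())()})()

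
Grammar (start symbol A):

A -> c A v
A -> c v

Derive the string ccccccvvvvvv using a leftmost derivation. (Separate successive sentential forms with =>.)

A => cAv   [A -> c A v]
cAv => ccAvv   [A -> c A v]
ccAvv => cccAvvv   [A -> c A v]
cccAvvv => ccccAvvvv   [A -> c A v]
ccccAvvvv => cccccAvvvvv   [A -> c A v]
cccccAvvvvv => ccccccvvvvvv   [A -> c v]

A=>cAv=>ccAvv=>cccAvvv=>ccccAvvvv=>cccccAvvvvv=>ccccccvvvvvv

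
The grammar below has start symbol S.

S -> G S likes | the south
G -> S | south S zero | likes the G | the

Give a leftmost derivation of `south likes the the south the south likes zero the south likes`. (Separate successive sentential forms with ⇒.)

S ⇒ G S likes ⇒ south S zero S likes ⇒ south G S likes zero S likes ⇒ south likes the G S likes zero S likes ⇒ south likes the S S likes zero S likes ⇒ south likes the the south S likes zero S likes ⇒ south likes the the south the south likes zero S likes ⇒ south likes the the south the south likes zero the south likes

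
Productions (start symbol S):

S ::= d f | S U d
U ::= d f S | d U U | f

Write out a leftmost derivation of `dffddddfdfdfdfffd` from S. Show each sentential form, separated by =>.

S => SUd   [S ::= S U d]
SUd => SUdUd   [S ::= S U d]
SUdUd => dfUdUd   [S ::= d f]
dfUdUd => dffdUd   [U ::= f]
dffdUd => dffddUUd   [U ::= d U U]
dffddUUd => dffdddUUUd   [U ::= d U U]
dffdddUUUd => dffddddfSUUd   [U ::= d f S]
dffddddfSUUd => dffddddfdfUUd   [S ::= d f]
dffddddfdfUUd => dffddddfdfdUUUd   [U ::= d U U]
dffddddfdfdUUUd => dffddddfdfdfUUd   [U ::= f]
dffddddfdfdfUUd => dffddddfdfdfdUUUd   [U ::= d U U]
dffddddfdfdfdUUUd => dffddddfdfdfdfUUd   [U ::= f]
dffddddfdfdfdfUUd => dffddddfdfdfdffUd   [U ::= f]
dffddddfdfdfdffUd => dffddddfdfdfdfffd   [U ::= f]

S=>SUd=>SUdUd=>dfUdUd=>dffdUd=>dffddUUd=>dffdddUUUd=>dffddddfSUUd=>dffddddfdfUUd=>dffddddfdfdUUUd=>dffddddfdfdfUUd=>dffddddfdfdfdUUUd=>dffddddfdfdfdfUUd=>dffddddfdfdfdffUd=>dffddddfdfdfdfffd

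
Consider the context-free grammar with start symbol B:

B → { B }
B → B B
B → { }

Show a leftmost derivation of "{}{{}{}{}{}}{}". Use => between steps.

B=>BB=>BBB=>{}BB=>{}{B}B=>{}{BB}B=>{}{BBB}B=>{}{BBBB}B=>{}{{}BBB}B=>{}{{}{}BB}B=>{}{{}{}{}B}B=>{}{{}{}{}{}}B=>{}{{}{}{}{}}{}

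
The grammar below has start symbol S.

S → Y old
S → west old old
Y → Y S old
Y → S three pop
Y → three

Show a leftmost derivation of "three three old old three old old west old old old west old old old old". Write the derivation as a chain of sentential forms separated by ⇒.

S ⇒ Y old ⇒ Y S old old ⇒ Y S old S old old ⇒ Y S old S old S old old ⇒ Y S old S old S old S old old ⇒ three S old S old S old S old old ⇒ three Y old old S old S old S old old ⇒ three three old old S old S old S old old ⇒ three three old old Y old old S old S old old ⇒ three three old old three old old S old S old old ⇒ three three old old three old old west old old old S old old ⇒ three three old old three old old west old old old west old old old old

S ⇒ Y old   [S → Y old]
Y old ⇒ Y S old old   [Y → Y S old]
Y S old old ⇒ Y S old S old old   [Y → Y S old]
Y S old S old old ⇒ Y S old S old S old old   [Y → Y S old]
Y S old S old S old old ⇒ Y S old S old S old S old old   [Y → Y S old]
Y S old S old S old S old old ⇒ three S old S old S old S old old   [Y → three]
three S old S old S old S old old ⇒ three Y old old S old S old S old old   [S → Y old]
three Y old old S old S old S old old ⇒ three three old old S old S old S old old   [Y → three]
three three old old S old S old S old old ⇒ three three old old Y old old S old S old old   [S → Y old]
three three old old Y old old S old S old old ⇒ three three old old three old old S old S old old   [Y → three]
three three old old three old old S old S old old ⇒ three three old old three old old west old old old S old old   [S → west old old]
three three old old three old old west old old old S old old ⇒ three three old old three old old west old old old west old old old old   [S → west old old]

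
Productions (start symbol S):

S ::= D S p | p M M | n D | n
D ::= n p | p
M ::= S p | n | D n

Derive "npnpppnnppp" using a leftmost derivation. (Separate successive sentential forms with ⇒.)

S ⇒ DSp   [S ::= D S p]
DSp ⇒ npSp   [D ::= n p]
npSp ⇒ npDSpp   [S ::= D S p]
npDSpp ⇒ npnpSpp   [D ::= n p]
npnpSpp ⇒ npnppMMpp   [S ::= p M M]
npnppMMpp ⇒ npnppDnMpp   [M ::= D n]
npnppDnMpp ⇒ npnpppnMpp   [D ::= p]
npnpppnMpp ⇒ npnpppnSppp   [M ::= S p]
npnpppnSppp ⇒ npnpppnnppp   [S ::= n]

S ⇒ DSp ⇒ npSp ⇒ npDSpp ⇒ npnpSpp ⇒ npnppMMpp ⇒ npnppDnMpp ⇒ npnpppnMpp ⇒ npnpppnSppp ⇒ npnpppnnppp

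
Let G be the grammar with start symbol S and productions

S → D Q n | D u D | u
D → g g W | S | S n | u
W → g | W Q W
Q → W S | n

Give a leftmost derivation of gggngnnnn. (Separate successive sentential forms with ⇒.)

S ⇒ DQn   [S → D Q n]
DQn ⇒ SQn   [D → S]
SQn ⇒ DQnQn   [S → D Q n]
DQnQn ⇒ ggWQnQn   [D → g g W]
ggWQnQn ⇒ ggWQWQnQn   [W → W Q W]
ggWQWQnQn ⇒ gggQWQnQn   [W → g]
gggQWQnQn ⇒ gggnWQnQn   [Q → n]
gggnWQnQn ⇒ gggngQnQn   [W → g]
gggngQnQn ⇒ gggngnnQn   [Q → n]
gggngnnQn ⇒ gggngnnnn   [Q → n]

S ⇒ DQn ⇒ SQn ⇒ DQnQn ⇒ ggWQnQn ⇒ ggWQWQnQn ⇒ gggQWQnQn ⇒ gggnWQnQn ⇒ gggngQnQn ⇒ gggngnnQn ⇒ gggngnnnn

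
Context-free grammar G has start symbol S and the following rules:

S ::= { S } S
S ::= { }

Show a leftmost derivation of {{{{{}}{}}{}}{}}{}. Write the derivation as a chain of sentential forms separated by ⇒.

S ⇒ {S}S   [S ::= { S } S]
{S}S ⇒ {{S}S}S   [S ::= { S } S]
{{S}S}S ⇒ {{{S}S}S}S   [S ::= { S } S]
{{{S}S}S}S ⇒ {{{{S}S}S}S}S   [S ::= { S } S]
{{{{S}S}S}S}S ⇒ {{{{{}}S}S}S}S   [S ::= { }]
{{{{{}}S}S}S}S ⇒ {{{{{}}{}}S}S}S   [S ::= { }]
{{{{{}}{}}S}S}S ⇒ {{{{{}}{}}{}}S}S   [S ::= { }]
{{{{{}}{}}{}}S}S ⇒ {{{{{}}{}}{}}{}}S   [S ::= { }]
{{{{{}}{}}{}}{}}S ⇒ {{{{{}}{}}{}}{}}{}   [S ::= { }]

S ⇒ {S}S ⇒ {{S}S}S ⇒ {{{S}S}S}S ⇒ {{{{S}S}S}S}S ⇒ {{{{{}}S}S}S}S ⇒ {{{{{}}{}}S}S}S ⇒ {{{{{}}{}}{}}S}S ⇒ {{{{{}}{}}{}}{}}S ⇒ {{{{{}}{}}{}}{}}{}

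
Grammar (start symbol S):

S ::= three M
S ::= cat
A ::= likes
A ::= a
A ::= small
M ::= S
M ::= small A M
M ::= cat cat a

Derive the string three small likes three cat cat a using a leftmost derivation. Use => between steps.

S => three M   [S ::= three M]
three M => three small A M   [M ::= small A M]
three small A M => three small likes M   [A ::= likes]
three small likes M => three small likes S   [M ::= S]
three small likes S => three small likes three M   [S ::= three M]
three small likes three M => three small likes three cat cat a   [M ::= cat cat a]

S => three M => three small A M => three small likes M => three small likes S => three small likes three M => three small likes three cat cat a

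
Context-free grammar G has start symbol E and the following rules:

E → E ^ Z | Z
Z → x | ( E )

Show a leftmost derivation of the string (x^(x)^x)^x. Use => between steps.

E => E^Z   [E → E ^ Z]
E^Z => Z^Z   [E → Z]
Z^Z => (E)^Z   [Z → ( E )]
(E)^Z => (E^Z)^Z   [E → E ^ Z]
(E^Z)^Z => (E^Z^Z)^Z   [E → E ^ Z]
(E^Z^Z)^Z => (Z^Z^Z)^Z   [E → Z]
(Z^Z^Z)^Z => (x^Z^Z)^Z   [Z → x]
(x^Z^Z)^Z => (x^(E)^Z)^Z   [Z → ( E )]
(x^(E)^Z)^Z => (x^(Z)^Z)^Z   [E → Z]
(x^(Z)^Z)^Z => (x^(x)^Z)^Z   [Z → x]
(x^(x)^Z)^Z => (x^(x)^x)^Z   [Z → x]
(x^(x)^x)^Z => (x^(x)^x)^x   [Z → x]

E => E^Z => Z^Z => (E)^Z => (E^Z)^Z => (E^Z^Z)^Z => (Z^Z^Z)^Z => (x^Z^Z)^Z => (x^(E)^Z)^Z => (x^(Z)^Z)^Z => (x^(x)^Z)^Z => (x^(x)^x)^Z => (x^(x)^x)^x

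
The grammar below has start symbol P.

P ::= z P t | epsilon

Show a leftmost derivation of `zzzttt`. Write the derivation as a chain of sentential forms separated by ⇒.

P ⇒ zPt   [P ::= z P t]
zPt ⇒ zzPtt   [P ::= z P t]
zzPtt ⇒ zzzPttt   [P ::= z P t]
zzzPttt ⇒ zzzttt   [P ::= epsilon]

P⇒zPt⇒zzPtt⇒zzzPttt⇒zzzttt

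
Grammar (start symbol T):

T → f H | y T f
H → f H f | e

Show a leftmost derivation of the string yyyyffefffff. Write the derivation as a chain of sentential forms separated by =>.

T => yTf   [T → y T f]
yTf => yyTff   [T → y T f]
yyTff => yyyTfff   [T → y T f]
yyyTfff => yyyyTffff   [T → y T f]
yyyyTffff => yyyyfHffff   [T → f H]
yyyyfHffff => yyyyffHfffff   [H → f H f]
yyyyffHfffff => yyyyffefffff   [H → e]

T => yTf => yyTff => yyyTfff => yyyyTffff => yyyyfHffff => yyyyffHfffff => yyyyffefffff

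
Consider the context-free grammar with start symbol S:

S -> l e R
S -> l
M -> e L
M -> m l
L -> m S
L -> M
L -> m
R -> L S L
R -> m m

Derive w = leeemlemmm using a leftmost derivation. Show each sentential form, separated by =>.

S => leR => leLSL => leMSL => leeLSL => leeMSL => leeeLSL => leeemSL => leeemleRL => leeemlemmL => leeemlemmm

S => leR   [S -> l e R]
leR => leLSL   [R -> L S L]
leLSL => leMSL   [L -> M]
leMSL => leeLSL   [M -> e L]
leeLSL => leeMSL   [L -> M]
leeMSL => leeeLSL   [M -> e L]
leeeLSL => leeemSL   [L -> m]
leeemSL => leeemleRL   [S -> l e R]
leeemleRL => leeemlemmL   [R -> m m]
leeemlemmL => leeemlemmm   [L -> m]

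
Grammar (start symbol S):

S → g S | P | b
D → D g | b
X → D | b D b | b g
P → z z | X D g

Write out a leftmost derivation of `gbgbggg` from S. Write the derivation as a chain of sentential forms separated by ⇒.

S⇒gS⇒gP⇒gXDg⇒gDDg⇒gDgDg⇒gbgDg⇒gbgDgg⇒gbgDggg⇒gbgbggg

S ⇒ gS   [S → g S]
gS ⇒ gP   [S → P]
gP ⇒ gXDg   [P → X D g]
gXDg ⇒ gDDg   [X → D]
gDDg ⇒ gDgDg   [D → D g]
gDgDg ⇒ gbgDg   [D → b]
gbgDg ⇒ gbgDgg   [D → D g]
gbgDgg ⇒ gbgDggg   [D → D g]
gbgDggg ⇒ gbgbggg   [D → b]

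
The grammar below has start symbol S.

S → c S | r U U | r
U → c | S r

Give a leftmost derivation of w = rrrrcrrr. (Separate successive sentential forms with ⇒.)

S ⇒ rUU ⇒ rSrU ⇒ rrrU ⇒ rrrSr ⇒ rrrrUUr ⇒ rrrrcUr ⇒ rrrrcSrr ⇒ rrrrcrrr

S ⇒ rUU   [S → r U U]
rUU ⇒ rSrU   [U → S r]
rSrU ⇒ rrrU   [S → r]
rrrU ⇒ rrrSr   [U → S r]
rrrSr ⇒ rrrrUUr   [S → r U U]
rrrrUUr ⇒ rrrrcUr   [U → c]
rrrrcUr ⇒ rrrrcSrr   [U → S r]
rrrrcSrr ⇒ rrrrcrrr   [S → r]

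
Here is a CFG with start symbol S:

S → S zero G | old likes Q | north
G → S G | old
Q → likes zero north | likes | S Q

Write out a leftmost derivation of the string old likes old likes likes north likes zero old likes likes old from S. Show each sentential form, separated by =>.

S => S zero G => old likes Q zero G => old likes S Q zero G => old likes old likes Q Q zero G => old likes old likes likes Q zero G => old likes old likes likes S Q zero G => old likes old likes likes north Q zero G => old likes old likes likes north likes zero G => old likes old likes likes north likes zero S G => old likes old likes likes north likes zero old likes Q G => old likes old likes likes north likes zero old likes likes G => old likes old likes likes north likes zero old likes likes old

S => S zero G   [S → S zero G]
S zero G => old likes Q zero G   [S → old likes Q]
old likes Q zero G => old likes S Q zero G   [Q → S Q]
old likes S Q zero G => old likes old likes Q Q zero G   [S → old likes Q]
old likes old likes Q Q zero G => old likes old likes likes Q zero G   [Q → likes]
old likes old likes likes Q zero G => old likes old likes likes S Q zero G   [Q → S Q]
old likes old likes likes S Q zero G => old likes old likes likes north Q zero G   [S → north]
old likes old likes likes north Q zero G => old likes old likes likes north likes zero G   [Q → likes]
old likes old likes likes north likes zero G => old likes old likes likes north likes zero S G   [G → S G]
old likes old likes likes north likes zero S G => old likes old likes likes north likes zero old likes Q G   [S → old likes Q]
old likes old likes likes north likes zero old likes Q G => old likes old likes likes north likes zero old likes likes G   [Q → likes]
old likes old likes likes north likes zero old likes likes G => old likes old likes likes north likes zero old likes likes old   [G → old]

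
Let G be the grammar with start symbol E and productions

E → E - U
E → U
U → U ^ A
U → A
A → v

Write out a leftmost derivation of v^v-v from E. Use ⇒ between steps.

E⇒E-U⇒U-U⇒U^A-U⇒A^A-U⇒v^A-U⇒v^v-U⇒v^v-A⇒v^v-v

E ⇒ E-U   [E → E - U]
E-U ⇒ U-U   [E → U]
U-U ⇒ U^A-U   [U → U ^ A]
U^A-U ⇒ A^A-U   [U → A]
A^A-U ⇒ v^A-U   [A → v]
v^A-U ⇒ v^v-U   [A → v]
v^v-U ⇒ v^v-A   [U → A]
v^v-A ⇒ v^v-v   [A → v]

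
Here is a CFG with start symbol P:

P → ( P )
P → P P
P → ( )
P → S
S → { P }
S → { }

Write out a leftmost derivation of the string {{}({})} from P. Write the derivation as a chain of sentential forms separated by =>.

P => S   [P → S]
S => {P}   [S → { P }]
{P} => {PP}   [P → P P]
{PP} => {SP}   [P → S]
{SP} => {{}P}   [S → { }]
{{}P} => {{}(P)}   [P → ( P )]
{{}(P)} => {{}(S)}   [P → S]
{{}(S)} => {{}({})}   [S → { }]

P => S => {P} => {PP} => {SP} => {{}P} => {{}(P)} => {{}(S)} => {{}({})}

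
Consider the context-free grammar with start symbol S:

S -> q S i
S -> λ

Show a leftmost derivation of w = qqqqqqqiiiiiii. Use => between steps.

S => qSi => qqSii => qqqSiii => qqqqSiiii => qqqqqSiiiii => qqqqqqSiiiiii => qqqqqqqSiiiiiii => qqqqqqqiiiiiii

S => qSi   [S -> q S i]
qSi => qqSii   [S -> q S i]
qqSii => qqqSiii   [S -> q S i]
qqqSiii => qqqqSiiii   [S -> q S i]
qqqqSiiii => qqqqqSiiiii   [S -> q S i]
qqqqqSiiiii => qqqqqqSiiiiii   [S -> q S i]
qqqqqqSiiiiii => qqqqqqqSiiiiiii   [S -> q S i]
qqqqqqqSiiiiiii => qqqqqqqiiiiiii   [S -> λ]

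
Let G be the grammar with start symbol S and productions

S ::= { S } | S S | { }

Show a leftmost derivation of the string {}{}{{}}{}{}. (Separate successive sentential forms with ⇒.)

S ⇒ SS   [S ::= S S]
SS ⇒ {}S   [S ::= { }]
{}S ⇒ {}SS   [S ::= S S]
{}SS ⇒ {}SSS   [S ::= S S]
{}SSS ⇒ {}{}SS   [S ::= { }]
{}{}SS ⇒ {}{}SSS   [S ::= S S]
{}{}SSS ⇒ {}{}{S}SS   [S ::= { S }]
{}{}{S}SS ⇒ {}{}{{}}SS   [S ::= { }]
{}{}{{}}SS ⇒ {}{}{{}}{}S   [S ::= { }]
{}{}{{}}{}S ⇒ {}{}{{}}{}{}   [S ::= { }]

S ⇒ SS ⇒ {}S ⇒ {}SS ⇒ {}SSS ⇒ {}{}SS ⇒ {}{}SSS ⇒ {}{}{S}SS ⇒ {}{}{{}}SS ⇒ {}{}{{}}{}S ⇒ {}{}{{}}{}{}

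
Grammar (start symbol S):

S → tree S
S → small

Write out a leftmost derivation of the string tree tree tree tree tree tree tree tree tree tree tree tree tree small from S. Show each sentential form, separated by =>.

S => tree S   [S → tree S]
tree S => tree tree S   [S → tree S]
tree tree S => tree tree tree S   [S → tree S]
tree tree tree S => tree tree tree tree S   [S → tree S]
tree tree tree tree S => tree tree tree tree tree S   [S → tree S]
tree tree tree tree tree S => tree tree tree tree tree tree S   [S → tree S]
tree tree tree tree tree tree S => tree tree tree tree tree tree tree S   [S → tree S]
tree tree tree tree tree tree tree S => tree tree tree tree tree tree tree tree S   [S → tree S]
tree tree tree tree tree tree tree tree S => tree tree tree tree tree tree tree tree tree S   [S → tree S]
tree tree tree tree tree tree tree tree tree S => tree tree tree tree tree tree tree tree tree tree S   [S → tree S]
tree tree tree tree tree tree tree tree tree tree S => tree tree tree tree tree tree tree tree tree tree tree S   [S → tree S]
tree tree tree tree tree tree tree tree tree tree tree S => tree tree tree tree tree tree tree tree tree tree tree tree S   [S → tree S]
tree tree tree tree tree tree tree tree tree tree tree tree S => tree tree tree tree tree tree tree tree tree tree tree tree tree S   [S → tree S]
tree tree tree tree tree tree tree tree tree tree tree tree tree S => tree tree tree tree tree tree tree tree tree tree tree tree tree small   [S → small]

S => tree S => tree tree S => tree tree tree S => tree tree tree tree S => tree tree tree tree tree S => tree tree tree tree tree tree S => tree tree tree tree tree tree tree S => tree tree tree tree tree tree tree tree S => tree tree tree tree tree tree tree tree tree S => tree tree tree tree tree tree tree tree tree tree S => tree tree tree tree tree tree tree tree tree tree tree S => tree tree tree tree tree tree tree tree tree tree tree tree S => tree tree tree tree tree tree tree tree tree tree tree tree tree S => tree tree tree tree tree tree tree tree tree tree tree tree tree small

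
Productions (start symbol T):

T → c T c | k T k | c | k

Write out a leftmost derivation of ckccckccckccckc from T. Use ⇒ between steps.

T ⇒ cTc   [T → c T c]
cTc ⇒ ckTkc   [T → k T k]
ckTkc ⇒ ckcTckc   [T → c T c]
ckcTckc ⇒ ckccTcckc   [T → c T c]
ckccTcckc ⇒ ckcccTccckc   [T → c T c]
ckcccTccckc ⇒ ckccckTkccckc   [T → k T k]
ckccckTkccckc ⇒ ckccckcTckccckc   [T → c T c]
ckccckcTckccckc ⇒ ckccckccckccckc   [T → c]

T ⇒ cTc ⇒ ckTkc ⇒ ckcTckc ⇒ ckccTcckc ⇒ ckcccTccckc ⇒ ckccckTkccckc ⇒ ckccckcTckccckc ⇒ ckccckccckccckc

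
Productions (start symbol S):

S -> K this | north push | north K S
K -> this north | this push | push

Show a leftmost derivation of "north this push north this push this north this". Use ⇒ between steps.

S ⇒ north K S ⇒ north this push S ⇒ north this push north K S ⇒ north this push north this push S ⇒ north this push north this push K this ⇒ north this push north this push this north this

S ⇒ north K S   [S -> north K S]
north K S ⇒ north this push S   [K -> this push]
north this push S ⇒ north this push north K S   [S -> north K S]
north this push north K S ⇒ north this push north this push S   [K -> this push]
north this push north this push S ⇒ north this push north this push K this   [S -> K this]
north this push north this push K this ⇒ north this push north this push this north this   [K -> this north]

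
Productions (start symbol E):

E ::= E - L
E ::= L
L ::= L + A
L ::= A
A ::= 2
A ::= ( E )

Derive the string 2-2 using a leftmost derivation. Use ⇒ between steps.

E ⇒ E-L   [E ::= E - L]
E-L ⇒ L-L   [E ::= L]
L-L ⇒ A-L   [L ::= A]
A-L ⇒ 2-L   [A ::= 2]
2-L ⇒ 2-A   [L ::= A]
2-A ⇒ 2-2   [A ::= 2]

E ⇒ E-L ⇒ L-L ⇒ A-L ⇒ 2-L ⇒ 2-A ⇒ 2-2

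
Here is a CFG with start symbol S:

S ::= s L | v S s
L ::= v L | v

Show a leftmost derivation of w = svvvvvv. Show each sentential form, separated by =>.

S=>sL=>svL=>svvL=>svvvL=>svvvvL=>svvvvvL=>svvvvvv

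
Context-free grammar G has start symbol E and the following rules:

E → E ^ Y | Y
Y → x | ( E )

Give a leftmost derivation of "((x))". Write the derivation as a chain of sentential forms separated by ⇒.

E ⇒ Y ⇒ (E) ⇒ (Y) ⇒ ((E)) ⇒ ((Y)) ⇒ ((x))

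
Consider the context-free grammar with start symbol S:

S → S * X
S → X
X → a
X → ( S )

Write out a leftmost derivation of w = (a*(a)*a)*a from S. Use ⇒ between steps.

S ⇒ S*X   [S → S * X]
S*X ⇒ X*X   [S → X]
X*X ⇒ (S)*X   [X → ( S )]
(S)*X ⇒ (S*X)*X   [S → S * X]
(S*X)*X ⇒ (S*X*X)*X   [S → S * X]
(S*X*X)*X ⇒ (X*X*X)*X   [S → X]
(X*X*X)*X ⇒ (a*X*X)*X   [X → a]
(a*X*X)*X ⇒ (a*(S)*X)*X   [X → ( S )]
(a*(S)*X)*X ⇒ (a*(X)*X)*X   [S → X]
(a*(X)*X)*X ⇒ (a*(a)*X)*X   [X → a]
(a*(a)*X)*X ⇒ (a*(a)*a)*X   [X → a]
(a*(a)*a)*X ⇒ (a*(a)*a)*a   [X → a]

S ⇒ S*X ⇒ X*X ⇒ (S)*X ⇒ (S*X)*X ⇒ (S*X*X)*X ⇒ (X*X*X)*X ⇒ (a*X*X)*X ⇒ (a*(S)*X)*X ⇒ (a*(X)*X)*X ⇒ (a*(a)*X)*X ⇒ (a*(a)*a)*X ⇒ (a*(a)*a)*a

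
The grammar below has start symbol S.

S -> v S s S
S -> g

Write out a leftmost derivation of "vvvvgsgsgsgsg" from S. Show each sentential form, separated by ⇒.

S ⇒ vSsS   [S -> v S s S]
vSsS ⇒ vvSsSsS   [S -> v S s S]
vvSsSsS ⇒ vvvSsSsSsS   [S -> v S s S]
vvvSsSsSsS ⇒ vvvvSsSsSsSsS   [S -> v S s S]
vvvvSsSsSsSsS ⇒ vvvvgsSsSsSsS   [S -> g]
vvvvgsSsSsSsS ⇒ vvvvgsgsSsSsS   [S -> g]
vvvvgsgsSsSsS ⇒ vvvvgsgsgsSsS   [S -> g]
vvvvgsgsgsSsS ⇒ vvvvgsgsgsgsS   [S -> g]
vvvvgsgsgsgsS ⇒ vvvvgsgsgsgsg   [S -> g]

S ⇒ vSsS ⇒ vvSsSsS ⇒ vvvSsSsSsS ⇒ vvvvSsSsSsSsS ⇒ vvvvgsSsSsSsS ⇒ vvvvgsgsSsSsS ⇒ vvvvgsgsgsSsS ⇒ vvvvgsgsgsgsS ⇒ vvvvgsgsgsgsg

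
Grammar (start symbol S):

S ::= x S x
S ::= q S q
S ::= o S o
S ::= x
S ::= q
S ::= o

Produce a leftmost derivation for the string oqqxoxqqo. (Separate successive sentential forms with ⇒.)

S ⇒ oSo   [S ::= o S o]
oSo ⇒ oqSqo   [S ::= q S q]
oqSqo ⇒ oqqSqqo   [S ::= q S q]
oqqSqqo ⇒ oqqxSxqqo   [S ::= x S x]
oqqxSxqqo ⇒ oqqxoxqqo   [S ::= o]

S ⇒ oSo ⇒ oqSqo ⇒ oqqSqqo ⇒ oqqxSxqqo ⇒ oqqxoxqqo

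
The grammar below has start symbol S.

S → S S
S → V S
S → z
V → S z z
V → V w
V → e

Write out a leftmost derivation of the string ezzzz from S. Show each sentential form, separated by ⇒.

S ⇒ VS ⇒ eS ⇒ eVS ⇒ eSzzS ⇒ ezzzS ⇒ ezzzz

S ⇒ VS   [S → V S]
VS ⇒ eS   [V → e]
eS ⇒ eVS   [S → V S]
eVS ⇒ eSzzS   [V → S z z]
eSzzS ⇒ ezzzS   [S → z]
ezzzS ⇒ ezzzz   [S → z]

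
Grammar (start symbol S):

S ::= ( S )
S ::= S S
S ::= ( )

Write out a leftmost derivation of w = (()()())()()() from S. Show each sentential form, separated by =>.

S => SS   [S ::= S S]
SS => SSS   [S ::= S S]
SSS => SSSS   [S ::= S S]
SSSS => (S)SSS   [S ::= ( S )]
(S)SSS => (SS)SSS   [S ::= S S]
(SS)SSS => (SSS)SSS   [S ::= S S]
(SSS)SSS => (()SS)SSS   [S ::= ( )]
(()SS)SSS => (()()S)SSS   [S ::= ( )]
(()()S)SSS => (()()())SSS   [S ::= ( )]
(()()())SSS => (()()())()SS   [S ::= ( )]
(()()())()SS => (()()())()()S   [S ::= ( )]
(()()())()()S => (()()())()()()   [S ::= ( )]

S => SS => SSS => SSSS => (S)SSS => (SS)SSS => (SSS)SSS => (()SS)SSS => (()()S)SSS => (()()())SSS => (()()())()SS => (()()())()()S => (()()())()()()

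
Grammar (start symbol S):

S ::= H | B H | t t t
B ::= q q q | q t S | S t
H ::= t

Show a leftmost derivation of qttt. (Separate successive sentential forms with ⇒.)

S ⇒ BH ⇒ qtSH ⇒ qtHH ⇒ qttH ⇒ qttt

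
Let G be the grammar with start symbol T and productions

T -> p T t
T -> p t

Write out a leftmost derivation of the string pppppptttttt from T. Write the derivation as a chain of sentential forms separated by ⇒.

T ⇒ pTt ⇒ ppTtt ⇒ pppTttt ⇒ ppppTtttt ⇒ pppppTttttt ⇒ pppppptttttt

T ⇒ pTt   [T -> p T t]
pTt ⇒ ppTtt   [T -> p T t]
ppTtt ⇒ pppTttt   [T -> p T t]
pppTttt ⇒ ppppTtttt   [T -> p T t]
ppppTtttt ⇒ pppppTttttt   [T -> p T t]
pppppTttttt ⇒ pppppptttttt   [T -> p t]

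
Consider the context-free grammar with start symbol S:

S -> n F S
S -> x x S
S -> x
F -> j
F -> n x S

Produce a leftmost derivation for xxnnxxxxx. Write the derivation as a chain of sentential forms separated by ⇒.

S⇒xxS⇒xxnFS⇒xxnnxSS⇒xxnnxxS⇒xxnnxxxxS⇒xxnnxxxxx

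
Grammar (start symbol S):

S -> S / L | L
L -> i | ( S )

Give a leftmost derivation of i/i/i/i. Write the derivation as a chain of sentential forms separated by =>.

S => S/L => S/L/L => S/L/L/L => L/L/L/L => i/L/L/L => i/i/L/L => i/i/i/L => i/i/i/i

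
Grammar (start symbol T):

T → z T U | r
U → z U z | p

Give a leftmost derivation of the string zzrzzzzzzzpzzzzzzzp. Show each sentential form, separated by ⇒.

T ⇒ zTU   [T → z T U]
zTU ⇒ zzTUU   [T → z T U]
zzTUU ⇒ zzrUU   [T → r]
zzrUU ⇒ zzrzUzU   [U → z U z]
zzrzUzU ⇒ zzrzzUzzU   [U → z U z]
zzrzzUzzU ⇒ zzrzzzUzzzU   [U → z U z]
zzrzzzUzzzU ⇒ zzrzzzzUzzzzU   [U → z U z]
zzrzzzzUzzzzU ⇒ zzrzzzzzUzzzzzU   [U → z U z]
zzrzzzzzUzzzzzU ⇒ zzrzzzzzzUzzzzzzU   [U → z U z]
zzrzzzzzzUzzzzzzU ⇒ zzrzzzzzzzUzzzzzzzU   [U → z U z]
zzrzzzzzzzUzzzzzzzU ⇒ zzrzzzzzzzpzzzzzzzU   [U → p]
zzrzzzzzzzpzzzzzzzU ⇒ zzrzzzzzzzpzzzzzzzp   [U → p]

T ⇒ zTU ⇒ zzTUU ⇒ zzrUU ⇒ zzrzUzU ⇒ zzrzzUzzU ⇒ zzrzzzUzzzU ⇒ zzrzzzzUzzzzU ⇒ zzrzzzzzUzzzzzU ⇒ zzrzzzzzzUzzzzzzU ⇒ zzrzzzzzzzUzzzzzzzU ⇒ zzrzzzzzzzpzzzzzzzU ⇒ zzrzzzzzzzpzzzzzzzp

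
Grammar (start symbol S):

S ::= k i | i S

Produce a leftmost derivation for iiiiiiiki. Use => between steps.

S => iS => iiS => iiiS => iiiiS => iiiiiS => iiiiiiS => iiiiiiiS => iiiiiiiki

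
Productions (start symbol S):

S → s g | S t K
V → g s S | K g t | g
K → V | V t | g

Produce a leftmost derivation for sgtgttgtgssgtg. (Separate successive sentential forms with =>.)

S => StK   [S → S t K]
StK => StKtK   [S → S t K]
StKtK => StKtKtK   [S → S t K]
StKtKtK => sgtKtKtK   [S → s g]
sgtKtKtK => sgtVttKtK   [K → V t]
sgtVttKtK => sgtgttKtK   [V → g]
sgtgttKtK => sgtgttgtK   [K → g]
sgtgttgtK => sgtgttgtV   [K → V]
sgtgttgtV => sgtgttgtgsS   [V → g s S]
sgtgttgtgsS => sgtgttgtgsStK   [S → S t K]
sgtgttgtgsStK => sgtgttgtgssgtK   [S → s g]
sgtgttgtgssgtK => sgtgttgtgssgtg   [K → g]

S => StK => StKtK => StKtKtK => sgtKtKtK => sgtVttKtK => sgtgttKtK => sgtgttgtK => sgtgttgtV => sgtgttgtgsS => sgtgttgtgsStK => sgtgttgtgssgtK => sgtgttgtgssgtg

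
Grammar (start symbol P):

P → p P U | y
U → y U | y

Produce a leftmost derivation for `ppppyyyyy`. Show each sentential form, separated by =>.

P => pPU   [P → p P U]
pPU => ppPUU   [P → p P U]
ppPUU => pppPUUU   [P → p P U]
pppPUUU => ppppPUUUU   [P → p P U]
ppppPUUUU => ppppyUUUU   [P → y]
ppppyUUUU => ppppyyUUU   [U → y]
ppppyyUUU => ppppyyyUU   [U → y]
ppppyyyUU => ppppyyyyU   [U → y]
ppppyyyyU => ppppyyyyy   [U → y]

P=>pPU=>ppPUU=>pppPUUU=>ppppPUUUU=>ppppyUUUU=>ppppyyUUU=>ppppyyyUU=>ppppyyyyU=>ppppyyyyy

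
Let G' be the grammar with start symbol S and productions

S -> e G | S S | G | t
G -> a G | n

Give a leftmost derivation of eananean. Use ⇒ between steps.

S ⇒ SS ⇒ eGS ⇒ eaGS ⇒ eanS ⇒ eanSS ⇒ eanGS ⇒ eanaGS ⇒ eananS ⇒ eananeG ⇒ eananeaG ⇒ eananean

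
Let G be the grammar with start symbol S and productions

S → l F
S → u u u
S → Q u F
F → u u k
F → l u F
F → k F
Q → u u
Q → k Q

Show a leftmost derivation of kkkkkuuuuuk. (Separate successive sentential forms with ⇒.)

S ⇒ QuF   [S → Q u F]
QuF ⇒ kQuF   [Q → k Q]
kQuF ⇒ kkQuF   [Q → k Q]
kkQuF ⇒ kkkQuF   [Q → k Q]
kkkQuF ⇒ kkkkQuF   [Q → k Q]
kkkkQuF ⇒ kkkkkQuF   [Q → k Q]
kkkkkQuF ⇒ kkkkkuuuF   [Q → u u]
kkkkkuuuF ⇒ kkkkkuuuuuk   [F → u u k]

S⇒QuF⇒kQuF⇒kkQuF⇒kkkQuF⇒kkkkQuF⇒kkkkkQuF⇒kkkkkuuuF⇒kkkkkuuuuuk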